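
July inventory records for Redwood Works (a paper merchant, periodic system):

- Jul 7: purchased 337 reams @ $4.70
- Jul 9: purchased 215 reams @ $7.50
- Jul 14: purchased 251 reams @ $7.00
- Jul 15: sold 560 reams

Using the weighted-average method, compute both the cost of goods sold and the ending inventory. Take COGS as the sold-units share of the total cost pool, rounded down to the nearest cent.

Jul 15, sell 560: 560/803 × $4,953.40 → $3,454.42
Ending inventory (cost pool remaining) = $1,498.98

COGS = $3,454.42; ending inventory = $1,498.98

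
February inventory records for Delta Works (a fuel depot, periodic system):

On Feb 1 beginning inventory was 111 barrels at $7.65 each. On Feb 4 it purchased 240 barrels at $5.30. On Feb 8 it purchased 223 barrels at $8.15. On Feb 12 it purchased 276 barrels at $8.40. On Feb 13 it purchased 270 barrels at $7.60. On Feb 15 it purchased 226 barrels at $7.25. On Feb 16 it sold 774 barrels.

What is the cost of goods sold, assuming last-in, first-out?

COGS = $6,025.20

Feb 16, 774 sold [LIFO — newest first]: 226 @ $7.25 + 270 @ $7.60 + 276 @ $8.40 + 2 @ $8.15 = $6,025.20
Ending inventory: 111 @ $7.65 + 240 @ $5.30 + 221 @ $8.15 = $3,922.30
Check: goods available $9,947.50 = COGS $6,025.20 + ending $3,922.30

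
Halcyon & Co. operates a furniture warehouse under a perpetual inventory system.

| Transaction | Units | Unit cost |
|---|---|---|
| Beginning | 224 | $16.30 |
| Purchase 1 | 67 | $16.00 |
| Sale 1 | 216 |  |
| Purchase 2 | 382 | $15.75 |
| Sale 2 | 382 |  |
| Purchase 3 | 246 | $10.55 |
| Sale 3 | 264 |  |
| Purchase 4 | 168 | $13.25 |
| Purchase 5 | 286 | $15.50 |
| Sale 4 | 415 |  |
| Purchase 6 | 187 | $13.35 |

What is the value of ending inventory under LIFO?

Sale 1 (216) [LIFO — newest first]: 67 @ $16.00 + 149 @ $16.30 = $3,500.70
Sale 2 (382) [LIFO — newest first]: 382 @ $15.75 = $6,016.50
Sale 3 (264) [LIFO — newest first]: 246 @ $10.55 + 18 @ $16.30 = $2,888.70
Sale 4 (415) [LIFO — newest first]: 286 @ $15.50 + 129 @ $13.25 = $6,142.25
Total COGS = $3,500.70 + $6,016.50 + $2,888.70 + $6,142.25 = $18,548.15
Ending inventory: 57 @ $16.30 + 39 @ $13.25 + 187 @ $13.35 = $3,942.30

Ending inventory = $3,942.30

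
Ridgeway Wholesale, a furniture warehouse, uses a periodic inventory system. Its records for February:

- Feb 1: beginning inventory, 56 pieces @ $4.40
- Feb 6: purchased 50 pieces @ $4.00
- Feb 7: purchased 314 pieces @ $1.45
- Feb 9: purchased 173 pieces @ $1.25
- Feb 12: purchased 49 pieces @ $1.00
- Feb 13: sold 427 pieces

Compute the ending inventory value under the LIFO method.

Feb 13, 427 sold [LIFO — newest first]: 49 @ $1.00 + 173 @ $1.25 + 205 @ $1.45 = $562.50
Ending inventory: 56 @ $4.40 + 50 @ $4.00 + 109 @ $1.45 = $604.45
Check: goods available $1,166.95 = COGS $562.50 + ending $604.45

Ending inventory = $604.45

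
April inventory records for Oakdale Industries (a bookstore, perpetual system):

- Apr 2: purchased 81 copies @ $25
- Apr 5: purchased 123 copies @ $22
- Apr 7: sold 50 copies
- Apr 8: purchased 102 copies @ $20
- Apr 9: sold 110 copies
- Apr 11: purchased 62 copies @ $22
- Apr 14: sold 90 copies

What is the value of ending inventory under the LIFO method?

Ending inventory = $2,839

Apr 7, 50 sold [LIFO — newest first]: 50 @ $22 = $1,100
Apr 9, 110 sold [LIFO — newest first]: 102 @ $20 + 8 @ $22 = $2,216
Apr 14, 90 sold [LIFO — newest first]: 62 @ $22 + 28 @ $22 = $1,980
Total COGS = $1,100 + $2,216 + $1,980 = $5,296
Ending inventory: 81 @ $25 + 37 @ $22 = $2,839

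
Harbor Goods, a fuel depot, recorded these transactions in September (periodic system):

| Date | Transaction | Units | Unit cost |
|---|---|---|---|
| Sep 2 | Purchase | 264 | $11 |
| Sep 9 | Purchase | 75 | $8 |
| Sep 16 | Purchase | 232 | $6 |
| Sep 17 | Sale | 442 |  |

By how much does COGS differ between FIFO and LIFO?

$645

FIFO COGS: 264 @ $11 + 75 @ $8 + 103 @ $6 = $4,122
LIFO COGS: 232 @ $6 + 75 @ $8 + 135 @ $11 = $3,477
Difference = |$4,122 − $3,477| = $645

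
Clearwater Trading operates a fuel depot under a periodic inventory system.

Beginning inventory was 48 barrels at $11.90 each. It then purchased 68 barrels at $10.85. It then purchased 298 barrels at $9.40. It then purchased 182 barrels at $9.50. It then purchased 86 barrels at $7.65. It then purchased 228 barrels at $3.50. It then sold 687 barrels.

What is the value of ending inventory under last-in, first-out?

Sale 1 (687) [LIFO — newest first]: 228 @ $3.50 + 86 @ $7.65 + 182 @ $9.50 + 191 @ $9.40 = $4,980.30
Ending inventory: 48 @ $11.90 + 68 @ $10.85 + 107 @ $9.40 = $2,314.80
Check: goods available $7,295.10 = COGS $4,980.30 + ending $2,314.80

Ending inventory = $2,314.80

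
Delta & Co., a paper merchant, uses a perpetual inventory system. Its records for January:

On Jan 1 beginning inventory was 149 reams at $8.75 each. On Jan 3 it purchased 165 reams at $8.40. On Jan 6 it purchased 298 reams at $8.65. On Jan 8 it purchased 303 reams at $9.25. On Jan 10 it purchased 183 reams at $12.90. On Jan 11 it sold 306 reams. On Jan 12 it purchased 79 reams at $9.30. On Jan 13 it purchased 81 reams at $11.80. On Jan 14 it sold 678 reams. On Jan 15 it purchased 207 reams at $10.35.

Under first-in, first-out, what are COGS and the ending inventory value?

Jan 11, 306 sold [FIFO — oldest first]: 149 @ $8.75 + 157 @ $8.40 = $2,622.55
Jan 14, 678 sold [FIFO — oldest first]: 8 @ $8.40 + 298 @ $8.65 + 303 @ $9.25 + 69 @ $12.90 = $6,337.75
Total COGS = $2,622.55 + $6,337.75 = $8,960.30
Ending inventory: 114 @ $12.90 + 79 @ $9.30 + 81 @ $11.80 + 207 @ $10.35 = $5,303.55

COGS = $8,960.30; ending inventory = $5,303.55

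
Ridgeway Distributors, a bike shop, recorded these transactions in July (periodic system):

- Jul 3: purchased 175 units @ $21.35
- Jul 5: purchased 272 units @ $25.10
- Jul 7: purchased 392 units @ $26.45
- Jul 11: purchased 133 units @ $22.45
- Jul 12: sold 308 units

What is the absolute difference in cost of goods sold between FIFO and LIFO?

$540.05

FIFO COGS: 175 @ $21.35 + 133 @ $25.10 = $7,074.55
LIFO COGS: 133 @ $22.45 + 175 @ $26.45 = $7,614.60
Difference = |$7,074.55 − $7,614.60| = $540.05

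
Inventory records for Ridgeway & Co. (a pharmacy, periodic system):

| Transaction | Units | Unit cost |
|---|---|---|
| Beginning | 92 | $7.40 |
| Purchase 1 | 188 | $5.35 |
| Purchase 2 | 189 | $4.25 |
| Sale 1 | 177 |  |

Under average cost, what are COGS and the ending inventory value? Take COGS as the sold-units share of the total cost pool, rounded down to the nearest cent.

Sale 1, sell 177: 177/469 × $2,489.85 → $939.66
Ending inventory (cost pool remaining) = $1,550.19

COGS = $939.66; ending inventory = $1,550.19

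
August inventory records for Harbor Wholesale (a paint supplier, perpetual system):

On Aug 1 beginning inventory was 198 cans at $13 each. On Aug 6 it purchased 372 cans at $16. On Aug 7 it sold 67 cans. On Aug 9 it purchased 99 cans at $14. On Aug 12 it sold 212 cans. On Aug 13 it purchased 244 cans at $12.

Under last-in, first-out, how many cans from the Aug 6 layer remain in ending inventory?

192

Aug 7, 67 sold [LIFO — newest first]: 67 @ $16 = $1,072
Aug 12, 212 sold [LIFO — newest first]: 99 @ $14 + 113 @ $16 = $3,194
Total COGS = $1,072 + $3,194 = $4,266
Ending inventory: 198 @ $13 + 192 @ $16 + 244 @ $12 = $8,574
Check: goods available $12,840 = COGS $4,266 + ending $8,574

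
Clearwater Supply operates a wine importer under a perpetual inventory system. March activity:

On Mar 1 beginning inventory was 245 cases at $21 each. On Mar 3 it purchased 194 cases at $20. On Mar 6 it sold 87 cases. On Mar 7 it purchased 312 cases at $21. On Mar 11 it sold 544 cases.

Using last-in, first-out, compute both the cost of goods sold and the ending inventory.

Mar 6, 87 sold [LIFO — newest first]: 87 @ $20 = $1,740
Mar 11, 544 sold [LIFO — newest first]: 312 @ $21 + 107 @ $20 + 125 @ $21 = $11,317
Total COGS = $1,740 + $11,317 = $13,057
Ending inventory: 120 @ $21 = $2,520

COGS = $13,057; ending inventory = $2,520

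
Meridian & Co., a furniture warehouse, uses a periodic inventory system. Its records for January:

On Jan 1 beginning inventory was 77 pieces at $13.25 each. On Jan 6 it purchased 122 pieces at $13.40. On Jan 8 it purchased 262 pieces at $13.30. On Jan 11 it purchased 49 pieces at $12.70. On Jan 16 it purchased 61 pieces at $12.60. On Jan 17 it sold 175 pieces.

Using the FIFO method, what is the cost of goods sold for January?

Jan 17, 175 sold [FIFO — oldest first]: 77 @ $13.25 + 98 @ $13.40 = $2,333.45
Ending inventory: 24 @ $13.40 + 262 @ $13.30 + 49 @ $12.70 + 61 @ $12.60 = $5,197.10
Check: goods available $7,530.55 = COGS $2,333.45 + ending $5,197.10

COGS = $2,333.45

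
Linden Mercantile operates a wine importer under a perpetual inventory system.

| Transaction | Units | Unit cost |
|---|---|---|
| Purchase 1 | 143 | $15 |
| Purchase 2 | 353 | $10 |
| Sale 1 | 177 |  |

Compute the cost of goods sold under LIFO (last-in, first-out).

COGS = $1,770

Sale 1 (177) [LIFO — newest first]: 177 @ $10 = $1,770
Ending inventory: 143 @ $15 + 176 @ $10 = $3,905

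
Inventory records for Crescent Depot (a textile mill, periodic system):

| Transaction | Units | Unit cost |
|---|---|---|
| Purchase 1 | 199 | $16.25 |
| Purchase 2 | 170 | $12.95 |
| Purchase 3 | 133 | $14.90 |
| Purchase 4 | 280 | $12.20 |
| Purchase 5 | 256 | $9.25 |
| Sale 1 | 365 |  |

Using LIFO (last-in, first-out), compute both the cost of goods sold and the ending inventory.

COGS = $3,697.80; ending inventory = $9,503.15

Sale 1 (365) [LIFO — newest first]: 256 @ $9.25 + 109 @ $12.20 = $3,697.80
Ending inventory: 199 @ $16.25 + 170 @ $12.95 + 133 @ $14.90 + 171 @ $12.20 = $9,503.15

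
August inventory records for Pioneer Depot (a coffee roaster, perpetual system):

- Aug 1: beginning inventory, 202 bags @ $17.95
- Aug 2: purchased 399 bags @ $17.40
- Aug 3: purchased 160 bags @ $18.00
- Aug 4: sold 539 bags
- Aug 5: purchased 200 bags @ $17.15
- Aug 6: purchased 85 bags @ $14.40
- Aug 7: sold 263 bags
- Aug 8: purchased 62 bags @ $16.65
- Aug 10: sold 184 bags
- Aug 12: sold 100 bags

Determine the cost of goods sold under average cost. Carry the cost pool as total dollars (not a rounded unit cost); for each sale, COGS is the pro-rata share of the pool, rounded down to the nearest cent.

COGS = $18,763.80

After Aug 1: 202 on hand, pool $3,625.90 (≈ $17.9500 each)
After Aug 2: 601 on hand, pool $10,568.50 (≈ $17.5849 each)
After Aug 3: 761 on hand, pool $13,448.50 (≈ $17.6721 each)
Aug 4, sell 539: 539/761 × $13,448.50 → $9,525.28
After Aug 5: 422 on hand, pool $7,353.22 (≈ $17.4247 each)
After Aug 6: 507 on hand, pool $8,577.22 (≈ $16.9176 each)
Aug 7, sell 263: 263/507 × $8,577.22 → $4,449.32
After Aug 8: 306 on hand, pool $5,160.20 (≈ $16.8634 each)
Aug 10, sell 184: 184/306 × $5,160.20 → $3,102.86
Aug 12, sell 100: 100/122 × $2,057.34 → $1,686.34
Total COGS = $9,525.28 + $4,449.32 + $3,102.86 + $1,686.34 = $18,763.80
Ending inventory (cost pool remaining) = $371.00
Check: goods available $19,134.80 = COGS $18,763.80 + ending $371.00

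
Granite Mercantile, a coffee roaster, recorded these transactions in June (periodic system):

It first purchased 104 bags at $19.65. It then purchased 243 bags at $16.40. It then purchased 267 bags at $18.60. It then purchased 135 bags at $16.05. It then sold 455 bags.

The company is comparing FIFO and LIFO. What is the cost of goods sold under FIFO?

COGS = $8,037.60

FIFO COGS: 104 @ $19.65 + 243 @ $16.40 + 108 @ $18.60 = $8,037.60
LIFO COGS: 135 @ $16.05 + 267 @ $18.60 + 53 @ $16.40 = $8,002.15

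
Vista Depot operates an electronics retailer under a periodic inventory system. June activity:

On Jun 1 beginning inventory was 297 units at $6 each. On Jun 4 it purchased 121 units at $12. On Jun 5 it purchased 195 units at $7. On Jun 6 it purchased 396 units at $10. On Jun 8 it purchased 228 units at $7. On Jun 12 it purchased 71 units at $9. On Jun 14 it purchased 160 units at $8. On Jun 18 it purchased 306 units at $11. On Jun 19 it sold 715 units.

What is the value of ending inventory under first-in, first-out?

Jun 19, 715 sold [FIFO — oldest first]: 297 @ $6 + 121 @ $12 + 195 @ $7 + 102 @ $10 = $5,619
Ending inventory: 294 @ $10 + 228 @ $7 + 71 @ $9 + 160 @ $8 + 306 @ $11 = $9,821

Ending inventory = $9,821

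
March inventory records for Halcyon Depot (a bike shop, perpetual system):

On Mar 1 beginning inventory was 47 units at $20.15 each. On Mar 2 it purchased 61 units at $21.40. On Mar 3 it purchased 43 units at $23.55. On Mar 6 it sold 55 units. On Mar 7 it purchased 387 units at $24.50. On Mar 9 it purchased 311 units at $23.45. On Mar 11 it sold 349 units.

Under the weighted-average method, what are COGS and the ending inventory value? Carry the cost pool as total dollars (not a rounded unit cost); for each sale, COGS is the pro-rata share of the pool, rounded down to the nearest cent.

After Mar 1: 47 on hand, pool $947.05 (≈ $20.1500 each)
After Mar 2: 108 on hand, pool $2,252.45 (≈ $20.8560 each)
After Mar 3: 151 on hand, pool $3,265.10 (≈ $21.6232 each)
Mar 6, sell 55: 55/151 × $3,265.10 → $1,189.27
After Mar 7: 483 on hand, pool $11,557.33 (≈ $23.9282 each)
After Mar 9: 794 on hand, pool $18,850.28 (≈ $23.7409 each)
Mar 11, sell 349: 349/794 × $18,850.28 → $8,285.57
Total COGS = $1,189.27 + $8,285.57 = $9,474.84
Ending inventory (cost pool remaining) = $10,564.71

COGS = $9,474.84; ending inventory = $10,564.71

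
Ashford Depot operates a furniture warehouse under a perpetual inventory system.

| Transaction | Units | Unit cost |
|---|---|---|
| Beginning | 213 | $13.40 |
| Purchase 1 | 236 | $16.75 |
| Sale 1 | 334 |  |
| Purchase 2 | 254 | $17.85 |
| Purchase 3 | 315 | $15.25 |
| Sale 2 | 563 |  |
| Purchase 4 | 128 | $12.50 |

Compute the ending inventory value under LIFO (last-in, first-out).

Ending inventory = $3,248.10

Sale 1 (334) [LIFO — newest first]: 236 @ $16.75 + 98 @ $13.40 = $5,266.20
Sale 2 (563) [LIFO — newest first]: 315 @ $15.25 + 248 @ $17.85 = $9,230.55
Total COGS = $5,266.20 + $9,230.55 = $14,496.75
Ending inventory: 115 @ $13.40 + 6 @ $17.85 + 128 @ $12.50 = $3,248.10
Check: goods available $17,744.85 = COGS $14,496.75 + ending $3,248.10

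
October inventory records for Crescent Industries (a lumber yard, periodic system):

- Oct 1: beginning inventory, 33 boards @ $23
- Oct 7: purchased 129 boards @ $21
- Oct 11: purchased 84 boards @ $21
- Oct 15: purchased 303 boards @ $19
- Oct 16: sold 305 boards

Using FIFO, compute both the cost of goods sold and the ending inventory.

Oct 16, 305 sold [FIFO — oldest first]: 33 @ $23 + 129 @ $21 + 84 @ $21 + 59 @ $19 = $6,353
Ending inventory: 244 @ $19 = $4,636

COGS = $6,353; ending inventory = $4,636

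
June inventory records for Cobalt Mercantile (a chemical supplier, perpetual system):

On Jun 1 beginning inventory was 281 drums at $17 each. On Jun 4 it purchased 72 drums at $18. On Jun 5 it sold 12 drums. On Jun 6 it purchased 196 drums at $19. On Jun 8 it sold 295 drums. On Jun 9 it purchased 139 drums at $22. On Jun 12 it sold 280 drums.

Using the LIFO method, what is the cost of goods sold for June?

COGS = $11,138

Jun 5, 12 sold [LIFO — newest first]: 12 @ $18 = $216
Jun 8, 295 sold [LIFO — newest first]: 196 @ $19 + 60 @ $18 + 39 @ $17 = $5,467
Jun 12, 280 sold [LIFO — newest first]: 139 @ $22 + 141 @ $17 = $5,455
Total COGS = $216 + $5,467 + $5,455 = $11,138
Ending inventory: 101 @ $17 = $1,717
Check: goods available $12,855 = COGS $11,138 + ending $1,717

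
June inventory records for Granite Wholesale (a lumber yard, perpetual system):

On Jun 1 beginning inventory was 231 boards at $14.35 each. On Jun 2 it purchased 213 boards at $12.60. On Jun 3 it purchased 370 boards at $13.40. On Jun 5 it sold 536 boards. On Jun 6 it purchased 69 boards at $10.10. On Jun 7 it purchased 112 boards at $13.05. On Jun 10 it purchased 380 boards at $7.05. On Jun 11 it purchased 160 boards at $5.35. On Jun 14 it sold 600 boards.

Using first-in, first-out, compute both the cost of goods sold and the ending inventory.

COGS = $14,109.20; ending inventory = $2,540.95

Jun 5, 536 sold [FIFO — oldest first]: 231 @ $14.35 + 213 @ $12.60 + 92 @ $13.40 = $7,231.45
Jun 14, 600 sold [FIFO — oldest first]: 278 @ $13.40 + 69 @ $10.10 + 112 @ $13.05 + 141 @ $7.05 = $6,877.75
Total COGS = $7,231.45 + $6,877.75 = $14,109.20
Ending inventory: 239 @ $7.05 + 160 @ $5.35 = $2,540.95
Check: goods available $16,650.15 = COGS $14,109.20 + ending $2,540.95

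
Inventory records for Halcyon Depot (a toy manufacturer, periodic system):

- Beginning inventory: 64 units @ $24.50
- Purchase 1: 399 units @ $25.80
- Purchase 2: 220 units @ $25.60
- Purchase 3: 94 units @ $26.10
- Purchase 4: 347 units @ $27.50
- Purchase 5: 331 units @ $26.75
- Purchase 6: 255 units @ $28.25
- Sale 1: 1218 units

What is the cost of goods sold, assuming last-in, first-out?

COGS = $32,943.50

Sale 1 (1218) [LIFO — newest first]: 255 @ $28.25 + 331 @ $26.75 + 347 @ $27.50 + 94 @ $26.10 + 191 @ $25.60 = $32,943.50
Ending inventory: 64 @ $24.50 + 399 @ $25.80 + 29 @ $25.60 = $12,604.60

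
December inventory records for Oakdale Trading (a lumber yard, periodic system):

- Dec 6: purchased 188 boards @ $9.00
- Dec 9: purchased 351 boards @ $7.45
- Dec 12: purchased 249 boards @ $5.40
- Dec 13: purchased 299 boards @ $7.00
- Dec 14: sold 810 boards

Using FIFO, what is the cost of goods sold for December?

COGS = $5,805.55

Dec 14, 810 sold [FIFO — oldest first]: 188 @ $9.00 + 351 @ $7.45 + 249 @ $5.40 + 22 @ $7.00 = $5,805.55
Ending inventory: 277 @ $7.00 = $1,939.00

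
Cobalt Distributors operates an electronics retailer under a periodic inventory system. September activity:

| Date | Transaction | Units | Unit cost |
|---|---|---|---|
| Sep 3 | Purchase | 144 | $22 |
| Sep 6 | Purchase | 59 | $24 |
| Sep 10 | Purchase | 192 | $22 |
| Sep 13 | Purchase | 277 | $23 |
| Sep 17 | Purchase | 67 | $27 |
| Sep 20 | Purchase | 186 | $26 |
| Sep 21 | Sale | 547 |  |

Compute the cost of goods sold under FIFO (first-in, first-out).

Sep 21, 547 sold [FIFO — oldest first]: 144 @ $22 + 59 @ $24 + 192 @ $22 + 152 @ $23 = $12,304
Ending inventory: 125 @ $23 + 67 @ $27 + 186 @ $26 = $9,520

COGS = $12,304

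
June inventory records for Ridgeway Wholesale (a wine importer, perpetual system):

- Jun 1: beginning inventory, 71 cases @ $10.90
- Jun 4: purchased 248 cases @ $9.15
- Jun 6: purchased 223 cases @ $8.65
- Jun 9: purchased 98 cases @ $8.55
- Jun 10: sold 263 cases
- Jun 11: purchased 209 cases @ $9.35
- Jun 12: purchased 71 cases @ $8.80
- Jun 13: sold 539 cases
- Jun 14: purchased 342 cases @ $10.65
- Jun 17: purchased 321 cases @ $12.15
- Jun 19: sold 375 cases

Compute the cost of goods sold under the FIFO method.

Jun 10, 263 sold [FIFO — oldest first]: 71 @ $10.90 + 192 @ $9.15 = $2,530.70
Jun 13, 539 sold [FIFO — oldest first]: 56 @ $9.15 + 223 @ $8.65 + 98 @ $8.55 + 162 @ $9.35 = $4,793.95
Jun 19, 375 sold [FIFO — oldest first]: 47 @ $9.35 + 71 @ $8.80 + 257 @ $10.65 = $3,801.30
Total COGS = $2,530.70 + $4,793.95 + $3,801.30 = $11,125.95
Ending inventory: 85 @ $10.65 + 321 @ $12.15 = $4,805.40

COGS = $11,125.95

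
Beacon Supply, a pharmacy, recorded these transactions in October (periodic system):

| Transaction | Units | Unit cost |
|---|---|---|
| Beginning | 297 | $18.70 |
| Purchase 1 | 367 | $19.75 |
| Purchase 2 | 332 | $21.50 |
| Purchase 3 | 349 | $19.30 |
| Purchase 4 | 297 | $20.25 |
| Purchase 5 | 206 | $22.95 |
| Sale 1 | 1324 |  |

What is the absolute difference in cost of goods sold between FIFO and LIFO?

$1,110.10

FIFO COGS: 297 @ $18.70 + 367 @ $19.75 + 332 @ $21.50 + 328 @ $19.30 = $26,270.55
LIFO COGS: 206 @ $22.95 + 297 @ $20.25 + 349 @ $19.30 + 332 @ $21.50 + 140 @ $19.75 = $27,380.65
Difference = |$26,270.55 − $27,380.65| = $1,110.10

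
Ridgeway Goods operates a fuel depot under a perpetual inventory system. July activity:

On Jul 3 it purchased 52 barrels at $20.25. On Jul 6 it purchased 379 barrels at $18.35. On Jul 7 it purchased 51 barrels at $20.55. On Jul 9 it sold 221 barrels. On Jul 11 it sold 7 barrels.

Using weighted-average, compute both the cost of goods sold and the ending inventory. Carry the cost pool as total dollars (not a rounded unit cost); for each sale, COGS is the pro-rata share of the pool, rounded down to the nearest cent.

COGS = $4,283.60; ending inventory = $4,772.10

After Jul 3: 52 on hand, pool $1,053.00 (≈ $20.2500 each)
After Jul 6: 431 on hand, pool $8,007.65 (≈ $18.5792 each)
After Jul 7: 482 on hand, pool $9,055.70 (≈ $18.7878 each)
Jul 9, sell 221: 221/482 × $9,055.70 → $4,152.09
Jul 11, sell 7: 7/261 × $4,903.61 → $131.51
Total COGS = $4,152.09 + $131.51 = $4,283.60
Ending inventory (cost pool remaining) = $4,772.10
Check: goods available $9,055.70 = COGS $4,283.60 + ending $4,772.10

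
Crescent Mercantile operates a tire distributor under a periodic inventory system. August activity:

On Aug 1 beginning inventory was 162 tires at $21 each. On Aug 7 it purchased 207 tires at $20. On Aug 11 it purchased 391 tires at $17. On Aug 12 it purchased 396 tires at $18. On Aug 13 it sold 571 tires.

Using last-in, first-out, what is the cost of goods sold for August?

Aug 13, 571 sold [LIFO — newest first]: 396 @ $18 + 175 @ $17 = $10,103
Ending inventory: 162 @ $21 + 207 @ $20 + 216 @ $17 = $11,214

COGS = $10,103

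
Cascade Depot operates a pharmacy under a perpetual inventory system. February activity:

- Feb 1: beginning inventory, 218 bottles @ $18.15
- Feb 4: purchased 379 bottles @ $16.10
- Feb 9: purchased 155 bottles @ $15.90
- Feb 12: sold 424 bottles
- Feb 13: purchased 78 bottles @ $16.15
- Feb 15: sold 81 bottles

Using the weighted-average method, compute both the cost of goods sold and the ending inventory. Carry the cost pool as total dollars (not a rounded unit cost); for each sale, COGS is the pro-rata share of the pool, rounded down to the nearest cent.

After Feb 1: 218 on hand, pool $3,956.70 (≈ $18.1500 each)
After Feb 4: 597 on hand, pool $10,058.60 (≈ $16.8486 each)
After Feb 9: 752 on hand, pool $12,523.10 (≈ $16.6531 each)
Feb 12, sell 424: 424/752 × $12,523.10 → $7,060.89
After Feb 13: 406 on hand, pool $6,721.91 (≈ $16.5564 each)
Feb 15, sell 81: 81/406 × $6,721.91 → $1,341.07
Total COGS = $7,060.89 + $1,341.07 = $8,401.96
Ending inventory (cost pool remaining) = $5,380.84

COGS = $8,401.96; ending inventory = $5,380.84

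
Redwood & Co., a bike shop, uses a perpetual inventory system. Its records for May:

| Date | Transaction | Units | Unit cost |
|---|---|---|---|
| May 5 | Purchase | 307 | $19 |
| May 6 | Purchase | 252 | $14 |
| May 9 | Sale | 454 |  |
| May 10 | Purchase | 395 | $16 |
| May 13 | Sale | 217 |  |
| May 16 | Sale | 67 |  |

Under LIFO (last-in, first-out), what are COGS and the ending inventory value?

May 9, 454 sold [LIFO — newest first]: 252 @ $14 + 202 @ $19 = $7,366
May 13, 217 sold [LIFO — newest first]: 217 @ $16 = $3,472
May 16, 67 sold [LIFO — newest first]: 67 @ $16 = $1,072
Total COGS = $7,366 + $3,472 + $1,072 = $11,910
Ending inventory: 105 @ $19 + 111 @ $16 = $3,771

COGS = $11,910; ending inventory = $3,771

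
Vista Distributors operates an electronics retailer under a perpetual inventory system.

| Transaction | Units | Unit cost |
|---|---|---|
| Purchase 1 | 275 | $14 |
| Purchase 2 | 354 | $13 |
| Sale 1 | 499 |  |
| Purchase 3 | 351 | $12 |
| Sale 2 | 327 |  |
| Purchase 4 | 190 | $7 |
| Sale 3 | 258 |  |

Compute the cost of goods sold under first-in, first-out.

Sale 1 (499) [FIFO — oldest first]: 275 @ $14 + 224 @ $13 = $6,762
Sale 2 (327) [FIFO — oldest first]: 130 @ $13 + 197 @ $12 = $4,054
Sale 3 (258) [FIFO — oldest first]: 154 @ $12 + 104 @ $7 = $2,576
Total COGS = $6,762 + $4,054 + $2,576 = $13,392
Ending inventory: 86 @ $7 = $602
Check: goods available $13,994 = COGS $13,392 + ending $602

COGS = $13,392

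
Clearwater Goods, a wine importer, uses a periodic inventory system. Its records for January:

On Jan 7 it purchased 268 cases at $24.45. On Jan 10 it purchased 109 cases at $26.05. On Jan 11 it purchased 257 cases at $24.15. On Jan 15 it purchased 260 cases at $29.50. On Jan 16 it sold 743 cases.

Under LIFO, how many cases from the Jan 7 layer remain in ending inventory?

151

Jan 16, 743 sold [LIFO — newest first]: 260 @ $29.50 + 257 @ $24.15 + 109 @ $26.05 + 117 @ $24.45 = $19,576.65
Ending inventory: 151 @ $24.45 = $3,691.95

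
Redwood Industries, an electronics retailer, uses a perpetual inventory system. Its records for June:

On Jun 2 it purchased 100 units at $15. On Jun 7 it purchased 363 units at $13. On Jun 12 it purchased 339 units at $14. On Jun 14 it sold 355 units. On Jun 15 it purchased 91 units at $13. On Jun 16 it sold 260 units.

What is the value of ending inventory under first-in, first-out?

Jun 14, 355 sold [FIFO — oldest first]: 100 @ $15 + 255 @ $13 = $4,815
Jun 16, 260 sold [FIFO — oldest first]: 108 @ $13 + 152 @ $14 = $3,532
Total COGS = $4,815 + $3,532 = $8,347
Ending inventory: 187 @ $14 + 91 @ $13 = $3,801
Check: goods available $12,148 = COGS $8,347 + ending $3,801

Ending inventory = $3,801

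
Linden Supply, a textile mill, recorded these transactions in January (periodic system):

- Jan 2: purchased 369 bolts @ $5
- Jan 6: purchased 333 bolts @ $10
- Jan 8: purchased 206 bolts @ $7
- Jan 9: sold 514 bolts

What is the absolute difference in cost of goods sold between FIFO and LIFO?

FIFO COGS: 369 @ $5 + 145 @ $10 = $3,295
LIFO COGS: 206 @ $7 + 308 @ $10 = $4,522
Difference = |$3,295 − $4,522| = $1,227

$1,227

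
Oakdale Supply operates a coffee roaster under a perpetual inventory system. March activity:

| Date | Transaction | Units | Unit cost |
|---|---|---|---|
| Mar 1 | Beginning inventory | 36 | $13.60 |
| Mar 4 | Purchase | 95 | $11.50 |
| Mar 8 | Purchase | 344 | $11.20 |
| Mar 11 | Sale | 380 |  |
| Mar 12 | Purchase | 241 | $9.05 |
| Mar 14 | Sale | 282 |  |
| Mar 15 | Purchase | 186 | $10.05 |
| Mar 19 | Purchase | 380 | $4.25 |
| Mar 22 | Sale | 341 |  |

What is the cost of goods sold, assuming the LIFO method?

COGS = $8,368.60

Mar 11, 380 sold [LIFO — newest first]: 344 @ $11.20 + 36 @ $11.50 = $4,266.80
Mar 14, 282 sold [LIFO — newest first]: 241 @ $9.05 + 41 @ $11.50 = $2,652.55
Mar 22, 341 sold [LIFO — newest first]: 341 @ $4.25 = $1,449.25
Total COGS = $4,266.80 + $2,652.55 + $1,449.25 = $8,368.60
Ending inventory: 36 @ $13.60 + 18 @ $11.50 + 186 @ $10.05 + 39 @ $4.25 = $2,731.65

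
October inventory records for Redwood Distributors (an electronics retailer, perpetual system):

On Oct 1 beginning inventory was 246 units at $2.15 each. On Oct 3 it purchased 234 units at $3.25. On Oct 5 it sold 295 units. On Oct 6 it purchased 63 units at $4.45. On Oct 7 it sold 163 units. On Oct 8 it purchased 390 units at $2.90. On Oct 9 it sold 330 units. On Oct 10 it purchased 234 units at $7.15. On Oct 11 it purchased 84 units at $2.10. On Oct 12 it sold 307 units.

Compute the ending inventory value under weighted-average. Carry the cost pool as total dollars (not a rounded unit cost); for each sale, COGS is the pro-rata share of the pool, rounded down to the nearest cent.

After Oct 1: 246 on hand, pool $528.90 (≈ $2.1500 each)
After Oct 3: 480 on hand, pool $1,289.40 (≈ $2.6862 each)
Oct 5, sell 295: 295/480 × $1,289.40 → $792.44
After Oct 6: 248 on hand, pool $777.31 (≈ $3.1343 each)
Oct 7, sell 163: 163/248 × $777.31 → $510.89
After Oct 8: 475 on hand, pool $1,397.42 (≈ $2.9419 each)
Oct 9, sell 330: 330/475 × $1,397.42 → $970.83
After Oct 10: 379 on hand, pool $2,099.69 (≈ $5.5401 each)
After Oct 11: 463 on hand, pool $2,276.09 (≈ $4.9160 each)
Oct 12, sell 307: 307/463 × $2,276.09 → $1,509.20
Total COGS = $792.44 + $510.89 + $970.83 + $1,509.20 = $3,783.36
Ending inventory (cost pool remaining) = $766.89

Ending inventory = $766.89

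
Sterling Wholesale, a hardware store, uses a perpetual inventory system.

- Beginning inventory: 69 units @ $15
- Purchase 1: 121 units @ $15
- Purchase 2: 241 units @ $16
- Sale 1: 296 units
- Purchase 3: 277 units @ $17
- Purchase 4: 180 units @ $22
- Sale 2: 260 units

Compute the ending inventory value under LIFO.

Ending inventory = $5,374

Sale 1 (296) [LIFO — newest first]: 241 @ $16 + 55 @ $15 = $4,681
Sale 2 (260) [LIFO — newest first]: 180 @ $22 + 80 @ $17 = $5,320
Total COGS = $4,681 + $5,320 = $10,001
Ending inventory: 69 @ $15 + 66 @ $15 + 197 @ $17 = $5,374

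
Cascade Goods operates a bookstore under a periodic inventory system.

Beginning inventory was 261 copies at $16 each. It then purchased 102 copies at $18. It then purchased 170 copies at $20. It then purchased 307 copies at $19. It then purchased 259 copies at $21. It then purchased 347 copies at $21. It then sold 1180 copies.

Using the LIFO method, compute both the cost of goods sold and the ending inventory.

Sale 1 (1180) [LIFO — newest first]: 347 @ $21 + 259 @ $21 + 307 @ $19 + 170 @ $20 + 97 @ $18 = $23,705
Ending inventory: 261 @ $16 + 5 @ $18 = $4,266

COGS = $23,705; ending inventory = $4,266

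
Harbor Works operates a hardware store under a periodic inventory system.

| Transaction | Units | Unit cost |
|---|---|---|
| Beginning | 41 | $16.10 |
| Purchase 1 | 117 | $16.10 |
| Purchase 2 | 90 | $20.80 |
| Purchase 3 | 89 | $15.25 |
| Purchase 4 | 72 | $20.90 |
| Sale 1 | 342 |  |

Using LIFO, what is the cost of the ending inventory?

Sale 1 (342) [LIFO — newest first]: 72 @ $20.90 + 89 @ $15.25 + 90 @ $20.80 + 91 @ $16.10 = $6,199.15
Ending inventory: 41 @ $16.10 + 26 @ $16.10 = $1,078.70

Ending inventory = $1,078.70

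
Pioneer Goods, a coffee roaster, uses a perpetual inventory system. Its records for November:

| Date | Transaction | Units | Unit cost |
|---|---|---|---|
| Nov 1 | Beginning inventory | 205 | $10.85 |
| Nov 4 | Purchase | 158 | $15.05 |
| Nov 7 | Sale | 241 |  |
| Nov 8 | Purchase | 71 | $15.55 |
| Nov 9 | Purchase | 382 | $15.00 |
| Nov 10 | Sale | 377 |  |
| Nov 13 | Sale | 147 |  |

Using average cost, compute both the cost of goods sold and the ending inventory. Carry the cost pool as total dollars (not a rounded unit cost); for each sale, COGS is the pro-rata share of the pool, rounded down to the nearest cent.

After Nov 1: 205 on hand, pool $2,224.25 (≈ $10.8500 each)
After Nov 4: 363 on hand, pool $4,602.15 (≈ $12.6781 each)
Nov 7, sell 241: 241/363 × $4,602.15 → $3,055.42
After Nov 8: 193 on hand, pool $2,650.78 (≈ $13.7346 each)
After Nov 9: 575 on hand, pool $8,380.78 (≈ $14.5753 each)
Nov 10, sell 377: 377/575 × $8,380.78 → $5,494.87
Nov 13, sell 147: 147/198 × $2,885.91 → $2,142.56
Total COGS = $3,055.42 + $5,494.87 + $2,142.56 = $10,692.85
Ending inventory (cost pool remaining) = $743.35
Check: goods available $11,436.20 = COGS $10,692.85 + ending $743.35

COGS = $10,692.85; ending inventory = $743.35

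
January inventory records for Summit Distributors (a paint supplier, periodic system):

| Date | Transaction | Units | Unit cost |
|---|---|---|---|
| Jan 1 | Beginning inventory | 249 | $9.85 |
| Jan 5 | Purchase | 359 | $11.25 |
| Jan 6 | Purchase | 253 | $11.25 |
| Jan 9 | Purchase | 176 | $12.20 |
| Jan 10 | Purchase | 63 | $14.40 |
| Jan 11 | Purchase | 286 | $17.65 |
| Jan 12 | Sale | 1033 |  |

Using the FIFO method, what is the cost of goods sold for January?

Jan 12, 1033 sold [FIFO — oldest first]: 249 @ $9.85 + 359 @ $11.25 + 253 @ $11.25 + 172 @ $12.20 = $11,436.05
Ending inventory: 4 @ $12.20 + 63 @ $14.40 + 286 @ $17.65 = $6,003.90

COGS = $11,436.05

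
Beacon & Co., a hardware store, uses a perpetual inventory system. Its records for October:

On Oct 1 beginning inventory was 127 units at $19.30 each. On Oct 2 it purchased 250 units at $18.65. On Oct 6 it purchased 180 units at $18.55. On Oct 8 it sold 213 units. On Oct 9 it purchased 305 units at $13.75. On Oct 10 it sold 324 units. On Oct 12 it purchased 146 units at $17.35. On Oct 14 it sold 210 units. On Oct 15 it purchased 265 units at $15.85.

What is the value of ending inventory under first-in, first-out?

Ending inventory = $8,314.60

Oct 8, 213 sold [FIFO — oldest first]: 127 @ $19.30 + 86 @ $18.65 = $4,055.00
Oct 10, 324 sold [FIFO — oldest first]: 164 @ $18.65 + 160 @ $18.55 = $6,026.60
Oct 14, 210 sold [FIFO — oldest first]: 20 @ $18.55 + 190 @ $13.75 = $2,983.50
Total COGS = $4,055.00 + $6,026.60 + $2,983.50 = $13,065.10
Ending inventory: 115 @ $13.75 + 146 @ $17.35 + 265 @ $15.85 = $8,314.60
Check: goods available $21,379.70 = COGS $13,065.10 + ending $8,314.60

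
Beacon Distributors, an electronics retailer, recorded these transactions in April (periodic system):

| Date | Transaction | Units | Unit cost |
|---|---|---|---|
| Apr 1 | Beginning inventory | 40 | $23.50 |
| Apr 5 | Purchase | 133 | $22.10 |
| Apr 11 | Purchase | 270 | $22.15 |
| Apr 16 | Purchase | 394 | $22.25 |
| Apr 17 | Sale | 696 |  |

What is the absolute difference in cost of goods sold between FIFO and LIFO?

FIFO COGS: 40 @ $23.50 + 133 @ $22.10 + 270 @ $22.15 + 253 @ $22.25 = $15,489.05
LIFO COGS: 394 @ $22.25 + 270 @ $22.15 + 32 @ $22.10 = $15,454.20
Difference = |$15,489.05 − $15,454.20| = $34.85

$34.85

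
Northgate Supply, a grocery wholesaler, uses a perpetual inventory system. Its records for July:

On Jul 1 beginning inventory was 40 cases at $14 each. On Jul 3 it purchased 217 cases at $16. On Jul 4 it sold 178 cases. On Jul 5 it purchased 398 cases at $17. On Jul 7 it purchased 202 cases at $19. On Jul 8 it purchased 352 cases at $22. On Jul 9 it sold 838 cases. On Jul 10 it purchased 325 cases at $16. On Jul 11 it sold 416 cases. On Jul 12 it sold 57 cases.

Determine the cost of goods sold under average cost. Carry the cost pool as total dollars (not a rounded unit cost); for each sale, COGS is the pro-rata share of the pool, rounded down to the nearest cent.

After Jul 1: 40 on hand, pool $560.00 (≈ $14.0000 each)
After Jul 3: 257 on hand, pool $4,032.00 (≈ $15.6887 each)
Jul 4, sell 178: 178/257 × $4,032.00 → $2,792.59
After Jul 5: 477 on hand, pool $8,005.41 (≈ $16.7828 each)
After Jul 7: 679 on hand, pool $11,843.41 (≈ $17.4424 each)
After Jul 8: 1031 on hand, pool $19,587.41 (≈ $18.9985 each)
Jul 9, sell 838: 838/1031 × $19,587.41 → $15,920.70
After Jul 10: 518 on hand, pool $8,866.71 (≈ $17.1172 each)
Jul 11, sell 416: 416/518 × $8,866.71 → $7,120.75
Jul 12, sell 57: 57/102 × $1,745.96 → $975.68
Total COGS = $2,792.59 + $15,920.70 + $7,120.75 + $975.68 = $26,809.72
Ending inventory (cost pool remaining) = $770.28

COGS = $26,809.72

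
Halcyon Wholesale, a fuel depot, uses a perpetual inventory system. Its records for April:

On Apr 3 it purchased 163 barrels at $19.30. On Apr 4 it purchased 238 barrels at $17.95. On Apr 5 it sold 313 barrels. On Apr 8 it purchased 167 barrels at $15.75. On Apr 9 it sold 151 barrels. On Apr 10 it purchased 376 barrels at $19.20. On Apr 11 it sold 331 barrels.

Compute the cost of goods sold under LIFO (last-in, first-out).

COGS = $14,453.05

Apr 5, 313 sold [LIFO — newest first]: 238 @ $17.95 + 75 @ $19.30 = $5,719.60
Apr 9, 151 sold [LIFO — newest first]: 151 @ $15.75 = $2,378.25
Apr 11, 331 sold [LIFO — newest first]: 331 @ $19.20 = $6,355.20
Total COGS = $5,719.60 + $2,378.25 + $6,355.20 = $14,453.05
Ending inventory: 88 @ $19.30 + 16 @ $15.75 + 45 @ $19.20 = $2,814.40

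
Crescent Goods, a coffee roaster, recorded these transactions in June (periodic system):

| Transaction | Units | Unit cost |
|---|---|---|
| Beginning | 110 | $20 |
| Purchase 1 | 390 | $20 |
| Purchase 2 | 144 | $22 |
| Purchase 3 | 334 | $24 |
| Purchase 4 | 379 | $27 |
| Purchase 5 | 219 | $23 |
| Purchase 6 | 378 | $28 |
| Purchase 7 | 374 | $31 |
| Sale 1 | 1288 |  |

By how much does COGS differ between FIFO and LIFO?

$6,220

FIFO COGS: 110 @ $20 + 390 @ $20 + 144 @ $22 + 334 @ $24 + 310 @ $27 = $29,554
LIFO COGS: 374 @ $31 + 378 @ $28 + 219 @ $23 + 317 @ $27 = $35,774
Difference = |$29,554 − $35,774| = $6,220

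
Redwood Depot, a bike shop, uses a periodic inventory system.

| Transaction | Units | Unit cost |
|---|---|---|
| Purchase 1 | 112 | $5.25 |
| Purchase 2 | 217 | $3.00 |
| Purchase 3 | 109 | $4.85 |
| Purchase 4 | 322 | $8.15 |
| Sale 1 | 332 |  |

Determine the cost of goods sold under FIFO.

Sale 1 (332) [FIFO — oldest first]: 112 @ $5.25 + 217 @ $3.00 + 3 @ $4.85 = $1,253.55
Ending inventory: 106 @ $4.85 + 322 @ $8.15 = $3,138.40

COGS = $1,253.55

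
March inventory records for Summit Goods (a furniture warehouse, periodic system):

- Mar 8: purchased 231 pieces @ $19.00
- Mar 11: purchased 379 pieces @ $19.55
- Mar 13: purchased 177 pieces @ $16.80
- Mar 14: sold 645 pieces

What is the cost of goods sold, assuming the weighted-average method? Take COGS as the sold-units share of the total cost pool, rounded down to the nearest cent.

Mar 14, sell 645: 645/787 × $14,772.05 → $12,106.69
Ending inventory (cost pool remaining) = $2,665.36

COGS = $12,106.69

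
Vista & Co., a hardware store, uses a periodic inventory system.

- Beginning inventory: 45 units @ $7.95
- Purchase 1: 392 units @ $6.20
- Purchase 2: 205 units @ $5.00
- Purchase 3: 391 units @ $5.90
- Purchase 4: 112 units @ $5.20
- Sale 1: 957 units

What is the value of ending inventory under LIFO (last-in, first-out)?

Sale 1 (957) [LIFO — newest first]: 112 @ $5.20 + 391 @ $5.90 + 205 @ $5.00 + 249 @ $6.20 = $5,458.10
Ending inventory: 45 @ $7.95 + 143 @ $6.20 = $1,244.35
Check: goods available $6,702.45 = COGS $5,458.10 + ending $1,244.35

Ending inventory = $1,244.35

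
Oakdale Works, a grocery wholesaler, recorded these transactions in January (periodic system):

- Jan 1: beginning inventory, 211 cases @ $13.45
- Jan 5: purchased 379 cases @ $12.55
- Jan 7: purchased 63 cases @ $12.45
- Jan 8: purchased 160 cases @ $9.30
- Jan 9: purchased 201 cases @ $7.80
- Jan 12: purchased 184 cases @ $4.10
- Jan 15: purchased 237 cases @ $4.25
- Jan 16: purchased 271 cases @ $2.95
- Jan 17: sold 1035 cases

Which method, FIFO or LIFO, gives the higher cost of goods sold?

FIFO

FIFO COGS: 211 @ $13.45 + 379 @ $12.55 + 63 @ $12.45 + 160 @ $9.30 + 201 @ $7.80 + 21 @ $4.10 = $11,520.65
LIFO COGS: 271 @ $2.95 + 237 @ $4.25 + 184 @ $4.10 + 201 @ $7.80 + 142 @ $9.30 = $5,449.50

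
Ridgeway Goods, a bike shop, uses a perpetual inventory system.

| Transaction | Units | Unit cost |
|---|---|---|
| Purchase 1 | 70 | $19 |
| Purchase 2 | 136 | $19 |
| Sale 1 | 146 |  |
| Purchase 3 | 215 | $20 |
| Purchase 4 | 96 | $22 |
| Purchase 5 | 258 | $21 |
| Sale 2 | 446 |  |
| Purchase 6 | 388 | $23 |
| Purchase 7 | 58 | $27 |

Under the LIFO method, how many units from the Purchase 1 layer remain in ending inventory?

Sale 1 (146) [LIFO — newest first]: 136 @ $19 + 10 @ $19 = $2,774
Sale 2 (446) [LIFO — newest first]: 258 @ $21 + 96 @ $22 + 92 @ $20 = $9,370
Total COGS = $2,774 + $9,370 = $12,144
Ending inventory: 60 @ $19 + 123 @ $20 + 388 @ $23 + 58 @ $27 = $14,090

60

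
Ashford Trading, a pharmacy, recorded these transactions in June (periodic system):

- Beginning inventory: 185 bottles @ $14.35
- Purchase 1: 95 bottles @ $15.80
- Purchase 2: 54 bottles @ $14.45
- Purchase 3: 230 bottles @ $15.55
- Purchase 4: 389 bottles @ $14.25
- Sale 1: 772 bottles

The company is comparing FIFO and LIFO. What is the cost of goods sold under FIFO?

COGS = $11,476.55

FIFO COGS: 185 @ $14.35 + 95 @ $15.80 + 54 @ $14.45 + 230 @ $15.55 + 208 @ $14.25 = $11,476.55
LIFO COGS: 389 @ $14.25 + 230 @ $15.55 + 54 @ $14.45 + 95 @ $15.80 + 4 @ $14.35 = $11,458.45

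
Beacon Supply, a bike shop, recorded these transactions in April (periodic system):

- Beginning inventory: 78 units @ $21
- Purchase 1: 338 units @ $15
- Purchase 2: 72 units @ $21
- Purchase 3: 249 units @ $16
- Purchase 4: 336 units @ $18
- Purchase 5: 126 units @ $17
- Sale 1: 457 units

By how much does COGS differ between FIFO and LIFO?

FIFO COGS: 78 @ $21 + 338 @ $15 + 41 @ $21 = $7,569
LIFO COGS: 126 @ $17 + 331 @ $18 = $8,100
Difference = |$7,569 − $8,100| = $531

$531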